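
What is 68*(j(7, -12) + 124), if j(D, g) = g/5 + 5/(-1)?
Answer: 39644/5 ≈ 7928.8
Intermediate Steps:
j(D, g) = -5 + g/5 (j(D, g) = g*(1/5) + 5*(-1) = g/5 - 5 = -5 + g/5)
68*(j(7, -12) + 124) = 68*((-5 + (1/5)*(-12)) + 124) = 68*((-5 - 12/5) + 124) = 68*(-37/5 + 124) = 68*(583/5) = 39644/5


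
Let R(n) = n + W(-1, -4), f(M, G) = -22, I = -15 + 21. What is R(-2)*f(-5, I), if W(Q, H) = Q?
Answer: 66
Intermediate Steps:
I = 6
R(n) = -1 + n (R(n) = n - 1 = -1 + n)
R(-2)*f(-5, I) = (-1 - 2)*(-22) = -3*(-22) = 66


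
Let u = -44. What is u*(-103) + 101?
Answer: 4633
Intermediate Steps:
u*(-103) + 101 = -44*(-103) + 101 = 4532 + 101 = 4633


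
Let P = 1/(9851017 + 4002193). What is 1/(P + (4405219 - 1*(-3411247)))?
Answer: 13853210/108283144955861 ≈ 1.2793e-7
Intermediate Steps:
P = 1/13853210 ≈ 7.2185e-8
1/(P + (4405219 - 1*(-3411247))) = 1/(1/13853210 + (4405219 - 1*(-3411247))) = 1/(1/13853210 + (4405219 + 3411247)) = 1/(1/13853210 + 7816466) = 1/(108283144955861/13853210) = 13853210/108283144955861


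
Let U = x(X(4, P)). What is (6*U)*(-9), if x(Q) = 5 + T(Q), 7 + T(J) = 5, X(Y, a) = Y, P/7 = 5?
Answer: -162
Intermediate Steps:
P = 35 (P = 7*5 = 35)
T(J) = -2 (T(J) = -7 + 5 = -2)
x(Q) = 3 (x(Q) = 5 - 2 = 3)
U = 3
(6*U)*(-9) = (6*3)*(-9) = 18*(-9) = -162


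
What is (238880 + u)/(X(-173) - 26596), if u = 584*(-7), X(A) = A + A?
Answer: -117396/13471 ≈ -8.7147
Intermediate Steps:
X(A) = 2*A
u = -4088
(238880 + u)/(X(-173) - 26596) = (238880 - 4088)/(2*(-173) - 26596) = 234792/(-346 - 26596) = 234792/(-26942) = 234792*(-1/26942) = -117396/13471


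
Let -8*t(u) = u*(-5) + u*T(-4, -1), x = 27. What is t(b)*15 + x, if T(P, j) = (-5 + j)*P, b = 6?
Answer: -747/4 ≈ -186.75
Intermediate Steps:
T(P, j) = P*(-5 + j)
t(u) = -19*u/8 (t(u) = -(u*(-5) + u*(-4*(-5 - 1)))/8 = -(-5*u + u*(-4*(-6)))/8 = -(-5*u + u*24)/8 = -(-5*u + 24*u)/8 = -19*u/8)
t(b)*15 + x = -19/8*6*15 + 27 = -57/4*15 + 27 = -855/4 + 27 = -747/4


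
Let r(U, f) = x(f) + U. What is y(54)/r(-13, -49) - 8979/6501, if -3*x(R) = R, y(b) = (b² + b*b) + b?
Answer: 19117478/10835 ≈ 1764.4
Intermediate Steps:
y(b) = b + 2*b² (y(b) = (b² + b²) + b = 2*b² + b = b + 2*b²)
x(R) = -R/3
r(U, f) = U - f/3 (r(U, f) = -f/3 + U = U - f/3)
y(54)/r(-13, -49) - 8979/6501 = (54*(1 + 2*54))/(-13 - ⅓*(-49)) - 8979/6501 = (54*(1 + 108))/(-13 + 49/3) - 8979*1/6501 = (54*109)/(10/3) - 2993/2167 = 5886*(3/10) - 2993/2167 = 8829/5 - 2993/2167 = 19117478/10835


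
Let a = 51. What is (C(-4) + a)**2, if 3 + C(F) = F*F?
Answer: 4096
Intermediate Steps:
C(F) = -3 + F**2 (C(F) = -3 + F*F = -3 + F**2)
(C(-4) + a)**2 = ((-3 + (-4)**2) + 51)**2 = ((-3 + 16) + 51)**2 = (13 + 51)**2 = 64**2 = 4096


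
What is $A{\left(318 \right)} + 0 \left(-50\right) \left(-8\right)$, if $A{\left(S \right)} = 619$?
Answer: $619$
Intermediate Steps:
$A{\left(318 \right)} + 0 \left(-50\right) \left(-8\right) = 619 + 0 \left(-50\right) \left(-8\right) = 619 + 0 \left(-8\right) = 619 + 0 = 619$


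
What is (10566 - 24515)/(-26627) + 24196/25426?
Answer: 499467083/338509051 ≈ 1.4755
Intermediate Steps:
(10566 - 24515)/(-26627) + 24196/25426 = -13949*(-1/26627) + 24196*(1/25426) = 13949/26627 + 12098/12713 = 499467083/338509051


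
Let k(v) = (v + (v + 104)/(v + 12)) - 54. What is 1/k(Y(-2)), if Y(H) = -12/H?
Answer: -9/377 ≈ -0.023873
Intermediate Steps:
k(v) = -54 + v + (104 + v)/(12 + v) (k(v) = (v + (104 + v)/(12 + v)) - 54 = -54 + v + (104 + v)/(12 + v))
1/k(Y(-2)) = 1/((-544 + (-12/(-2))² - (-492)/(-2))/(12 - 12/(-2))) = 1/((-544 + (-12*(-½))² - (-492)*(-1)/2)/(12 - 12*(-½))) = 1/((-544 + 6² - 41*6)/(12 + 6)) = 1/((-544 + 36 - 246)/18) = 1/((1/18)*(-754)) = 1/(-377/9) = -9/377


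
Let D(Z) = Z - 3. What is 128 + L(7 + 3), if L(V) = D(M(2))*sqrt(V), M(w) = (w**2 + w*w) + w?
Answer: 128 + 7*sqrt(10) ≈ 150.14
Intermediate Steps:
M(w) = w + 2*w**2 (M(w) = (w**2 + w**2) + w = 2*w**2 + w = w + 2*w**2)
D(Z) = -3 + Z
L(V) = 7*sqrt(V) (L(V) = (-3 + 2*(1 + 2*2))*sqrt(V) = (-3 + 2*(1 + 4))*sqrt(V) = (-3 + 2*5)*sqrt(V) = (-3 + 10)*sqrt(V) = 7*sqrt(V))
128 + L(7 + 3) = 128 + 7*sqrt(7 + 3) = 128 + 7*sqrt(10)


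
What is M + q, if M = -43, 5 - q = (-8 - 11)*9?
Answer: 133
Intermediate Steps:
q = 176 (q = 5 - (-8 - 11)*9 = 5 - (-19)*9 = 5 - 1*(-171) = 5 + 171 = 176)
M + q = -43 + 176 = 133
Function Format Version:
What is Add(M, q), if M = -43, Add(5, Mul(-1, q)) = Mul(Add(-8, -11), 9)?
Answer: 133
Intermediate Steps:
q = 176 (q = Add(5, Mul(-1, Mul(Add(-8, -11), 9))) = Add(5, Mul(-1, Mul(-19, 9))) = Add(5, Mul(-1, -171)) = Add(5, 171) = 176)
Add(M, q) = Add(-43, 176) = 133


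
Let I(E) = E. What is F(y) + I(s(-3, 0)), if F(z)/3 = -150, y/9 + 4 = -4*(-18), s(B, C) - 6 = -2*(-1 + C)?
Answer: -442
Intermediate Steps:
s(B, C) = 8 - 2*C (s(B, C) = 6 - 2*(-1 + C) = 6 + (2 - 2*C) = 8 - 2*C)
y = 612 (y = -36 + 9*(-4*(-18)) = -36 + 9*72 = -36 + 648 = 612)
F(z) = -450 (F(z) = 3*(-150) = -450)
F(y) + I(s(-3, 0)) = -450 + (8 - 2*0) = -450 + (8 + 0) = -450 + 8 = -442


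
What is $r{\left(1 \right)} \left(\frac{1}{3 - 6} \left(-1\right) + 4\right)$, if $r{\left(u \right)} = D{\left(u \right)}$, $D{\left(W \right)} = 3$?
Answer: $13$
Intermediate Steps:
$r{\left(u \right)} = 3$
$r{\left(1 \right)} \left(\frac{1}{3 - 6} \left(-1\right) + 4\right) = 3 \left(\frac{1}{3 - 6} \left(-1\right) + 4\right) = 3 \left(\frac{1}{-3} \left(-1\right) + 4\right) = 3 \left(\left(- \frac{1}{3}\right) \left(-1\right) + 4\right) = 3 \left(\frac{1}{3} + 4\right) = 3 \cdot \frac{13}{3} = 13$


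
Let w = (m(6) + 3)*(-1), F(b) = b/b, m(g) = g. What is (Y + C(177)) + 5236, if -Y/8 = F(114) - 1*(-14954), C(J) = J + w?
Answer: -114236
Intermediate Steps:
F(b) = 1
w = -9 (w = (6 + 3)*(-1) = 9*(-1) = -9)
C(J) = -9 + J (C(J) = J - 9 = -9 + J)
Y = -119640 (Y = -8*(1 - 1*(-14954)) = -8*(1 + 14954) = -8*14955 = -119640)
(Y + C(177)) + 5236 = (-119640 + (-9 + 177)) + 5236 = (-119640 + 168) + 5236 = -119472 + 5236 = -114236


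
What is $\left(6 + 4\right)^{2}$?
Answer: $100$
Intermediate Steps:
$\left(6 + 4\right)^{2} = 10^{2} = 100$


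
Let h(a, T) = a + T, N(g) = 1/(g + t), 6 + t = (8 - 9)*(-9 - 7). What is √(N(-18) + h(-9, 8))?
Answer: 3*I*√2/4 ≈ 1.0607*I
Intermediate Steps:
t = 10 (t = -6 + (8 - 9)*(-9 - 7) = -6 - 1*(-16) = -6 + 16 = 10)
N(g) = 1/(10 + g) (N(g) = 1/(g + 10) = 1/(10 + g))
h(a, T) = T + a
√(N(-18) + h(-9, 8)) = √(1/(10 - 18) + (8 - 9)) = √(1/(-8) - 1) = √(-⅛ - 1) = √(-9/8) = 3*I*√2/4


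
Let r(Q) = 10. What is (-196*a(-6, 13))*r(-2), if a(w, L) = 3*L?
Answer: -76440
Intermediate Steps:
(-196*a(-6, 13))*r(-2) = -588*13*10 = -196*39*10 = -7644*10 = -76440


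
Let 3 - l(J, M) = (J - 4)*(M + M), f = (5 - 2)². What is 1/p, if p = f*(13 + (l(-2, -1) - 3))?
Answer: ⅑ ≈ 0.11111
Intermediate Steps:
f = 9 (f = 3² = 9)
l(J, M) = 3 - 2*M*(-4 + J) (l(J, M) = 3 - (J - 4)*(M + M) = 3 - (-4 + J)*2*M = 3 - 2*M*(-4 + J))
p = 9 (p = 9*(13 + ((3 + 8*(-1) - 2*(-2)*(-1)) - 3)) = 9*(13 + ((3 - 8 - 4) - 3)) = 9*(13 + (-9 - 3)) = 9*(13 - 12) = 9*1 = 9)
1/p = 1/9 = ⅑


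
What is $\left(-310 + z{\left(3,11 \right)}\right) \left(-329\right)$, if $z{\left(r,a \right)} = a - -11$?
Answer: $94752$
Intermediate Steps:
$z{\left(r,a \right)} = 11 + a$ ($z{\left(r,a \right)} = a + 11 = 11 + a$)
$\left(-310 + z{\left(3,11 \right)}\right) \left(-329\right) = \left(-310 + \left(11 + 11\right)\right) \left(-329\right) = \left(-310 + 22\right) \left(-329\right) = \left(-288\right) \left(-329\right) = 94752$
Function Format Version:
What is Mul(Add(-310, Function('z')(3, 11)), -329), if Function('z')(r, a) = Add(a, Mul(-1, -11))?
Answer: 94752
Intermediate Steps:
Function('z')(r, a) = Add(11, a) (Function('z')(r, a) = Add(a, 11) = Add(11, a))
Mul(Add(-310, Function('z')(3, 11)), -329) = Mul(Add(-310, Add(11, 11)), -329) = Mul(Add(-310, 22), -329) = Mul(-288, -329) = 94752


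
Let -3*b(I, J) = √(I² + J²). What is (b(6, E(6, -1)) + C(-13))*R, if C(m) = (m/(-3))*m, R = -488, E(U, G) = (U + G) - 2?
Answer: 82472/3 + 488*√5 ≈ 28582.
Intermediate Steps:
E(U, G) = -2 + G + U (E(U, G) = (G + U) - 2 = -2 + G + U)
b(I, J) = -√(I² + J²)/3
C(m) = -m²/3 (C(m) = (m*(-⅓))*m = (-m/3)*m = -m²/3)
(b(6, E(6, -1)) + C(-13))*R = (-√(6² + (-2 - 1 + 6)²)/3 - ⅓*(-13)²)*(-488) = (-√(36 + 3²)/3 - ⅓*169)*(-488) = (-√(36 + 9)/3 - 169/3)*(-488) = (-√5 - 169/3)*(-488) = (-169/3 - √5)*(-488) = 82472/3 + 488*√5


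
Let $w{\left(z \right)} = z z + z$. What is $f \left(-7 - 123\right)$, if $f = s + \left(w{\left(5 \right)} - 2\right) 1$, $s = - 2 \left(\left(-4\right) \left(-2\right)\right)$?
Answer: $-1560$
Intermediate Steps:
$w{\left(z \right)} = z + z^{2}$ ($w{\left(z \right)} = z^{2} + z = z + z^{2}$)
$s = -16$ ($s = \left(-2\right) 8 = -16$)
$f = 12$ ($f = -16 + \left(5 \left(1 + 5\right) - 2\right) 1 = -16 + \left(5 \cdot 6 - 2\right) 1 = -16 + \left(30 - 2\right) 1 = -16 + 28 \cdot 1 = -16 + 28 = 12$)
$f \left(-7 - 123\right) = 12 \left(-7 - 123\right) = 12 \left(-130\right) = -1560$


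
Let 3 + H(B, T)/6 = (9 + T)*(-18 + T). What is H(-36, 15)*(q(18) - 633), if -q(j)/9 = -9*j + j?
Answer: -298350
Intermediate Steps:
H(B, T) = -18 + 6*(-18 + T)*(9 + T) (H(B, T) = -18 + 6*((9 + T)*(-18 + T)) = -18 + 6*((-18 + T)*(9 + T)) = -18 + 6*(-18 + T)*(9 + T))
q(j) = 72*j (q(j) = -9*(-9*j + j) = -(-72)*j = 72*j)
H(-36, 15)*(q(18) - 633) = (-990 - 54*15 + 6*15²)*(72*18 - 633) = (-990 - 810 + 6*225)*(1296 - 633) = (-990 - 810 + 1350)*663 = -450*663 = -298350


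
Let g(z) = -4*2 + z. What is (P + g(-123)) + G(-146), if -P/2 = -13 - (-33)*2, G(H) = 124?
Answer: -113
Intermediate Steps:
P = -106 (P = -2*(-13 - (-33)*2) = -2*(-13 - 3*(-22)) = -2*(-13 + 66) = -2*53 = -106)
g(z) = -8 + z
(P + g(-123)) + G(-146) = (-106 + (-8 - 123)) + 124 = (-106 - 131) + 124 = -237 + 124 = -113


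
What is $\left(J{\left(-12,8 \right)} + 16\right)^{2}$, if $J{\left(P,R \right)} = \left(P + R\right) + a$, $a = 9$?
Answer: $441$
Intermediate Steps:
$J{\left(P,R \right)} = 9 + P + R$ ($J{\left(P,R \right)} = \left(P + R\right) + 9 = 9 + P + R$)
$\left(J{\left(-12,8 \right)} + 16\right)^{2} = \left(\left(9 - 12 + 8\right) + 16\right)^{2} = \left(5 + 16\right)^{2} = 21^{2} = 441$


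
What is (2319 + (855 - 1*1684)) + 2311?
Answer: 3801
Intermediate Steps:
(2319 + (855 - 1*1684)) + 2311 = (2319 + (855 - 1684)) + 2311 = (2319 - 829) + 2311 = 1490 + 2311 = 3801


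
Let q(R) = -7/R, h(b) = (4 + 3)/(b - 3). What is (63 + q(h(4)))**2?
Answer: 3844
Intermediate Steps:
h(b) = 7/(-3 + b)
(63 + q(h(4)))**2 = (63 - 7/(7/(-3 + 4)))**2 = (63 - 7/(7/1))**2 = (63 - 7/(7*1))**2 = (63 - 7/7)**2 = (63 - 7*1/7)**2 = (63 - 1)**2 = 62**2 = 3844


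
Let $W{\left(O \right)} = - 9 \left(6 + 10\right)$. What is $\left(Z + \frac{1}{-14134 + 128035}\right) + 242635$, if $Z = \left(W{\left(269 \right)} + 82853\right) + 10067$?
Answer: $\frac{38203648312}{113901} \approx 3.3541 \cdot 10^{5}$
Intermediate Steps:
$W{\left(O \right)} = -144$ ($W{\left(O \right)} = \left(-9\right) 16 = -144$)
$Z = 92776$ ($Z = \left(-144 + 82853\right) + 10067 = 82709 + 10067 = 92776$)
$\left(Z + \frac{1}{-14134 + 128035}\right) + 242635 = \left(92776 + \frac{1}{-14134 + 128035}\right) + 242635 = \left(92776 + \frac{1}{113901}\right) + 242635 = \frac{10567279177}{113901} + 242635 = \frac{38203648312}{113901}$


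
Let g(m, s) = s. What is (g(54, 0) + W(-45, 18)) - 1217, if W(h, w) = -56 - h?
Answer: -1228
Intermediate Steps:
(g(54, 0) + W(-45, 18)) - 1217 = (0 + (-56 - 1*(-45))) - 1217 = (0 + (-56 + 45)) - 1217 = (0 - 11) - 1217 = -11 - 1217 = -1228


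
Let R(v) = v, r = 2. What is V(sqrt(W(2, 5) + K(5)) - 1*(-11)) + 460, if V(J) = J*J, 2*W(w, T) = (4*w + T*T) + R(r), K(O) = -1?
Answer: 1195/2 + 11*sqrt(66) ≈ 686.86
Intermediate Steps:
W(w, T) = 1 + T**2/2 + 2*w (W(w, T) = ((4*w + T*T) + 2)/2 = ((4*w + T**2) + 2)/2 = ((T**2 + 4*w) + 2)/2 = (2 + T**2 + 4*w)/2 = 1 + T**2/2 + 2*w)
V(J) = J**2
V(sqrt(W(2, 5) + K(5)) - 1*(-11)) + 460 = (sqrt((1 + (1/2)*5**2 + 2*2) - 1) - 1*(-11))**2 + 460 = (sqrt((1 + (1/2)*25 + 4) - 1) + 11)**2 + 460 = (sqrt((1 + 25/2 + 4) - 1) + 11)**2 + 460 = (sqrt(35/2 - 1) + 11)**2 + 460 = (sqrt(33/2) + 11)**2 + 460 = (sqrt(66)/2 + 11)**2 + 460 = (11 + sqrt(66)/2)**2 + 460 = 460 + (11 + sqrt(66)/2)**2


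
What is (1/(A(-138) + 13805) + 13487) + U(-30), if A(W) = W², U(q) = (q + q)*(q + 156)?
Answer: 194696024/32849 ≈ 5927.0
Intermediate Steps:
U(q) = 2*q*(156 + q) (U(q) = (2*q)*(156 + q) = 2*q*(156 + q))
(1/(A(-138) + 13805) + 13487) + U(-30) = (1/((-138)² + 13805) + 13487) + 2*(-30)*(156 - 30) = (1/(19044 + 13805) + 13487) + 2*(-30)*126 = (1/32849 + 13487) - 7560 = 443034464/32849 - 7560 = 194696024/32849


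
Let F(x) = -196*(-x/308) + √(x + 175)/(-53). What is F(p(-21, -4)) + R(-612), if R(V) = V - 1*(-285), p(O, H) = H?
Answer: -3625/11 - 3*√19/53 ≈ -329.79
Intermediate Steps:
R(V) = 285 + V (R(V) = V + 285 = 285 + V)
F(x) = -√(175 + x)/53 + 7*x/11 (F(x) = -(-7)*x/11 + √(175 + x)*(-1/53) = 7*x/11 - √(175 + x)/53 = -√(175 + x)/53 + 7*x/11)
F(p(-21, -4)) + R(-612) = (-√(175 - 4)/53 + (7/11)*(-4)) + (285 - 612) = (-3*√19/53 - 28/11) - 327 = (-28/11 - 3*√19/53) - 327 = -3625/11 - 3*√19/53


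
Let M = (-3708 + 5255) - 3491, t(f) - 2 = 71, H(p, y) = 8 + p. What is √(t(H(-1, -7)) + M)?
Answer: I*√1871 ≈ 43.255*I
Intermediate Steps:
t(f) = 73 (t(f) = 2 + 71 = 73)
M = -1944 (M = 1547 - 3491 = -1944)
√(t(H(-1, -7)) + M) = √(73 - 1944) = √(-1871) = I*√1871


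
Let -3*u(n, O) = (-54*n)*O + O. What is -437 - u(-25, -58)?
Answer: -79669/3 ≈ -26556.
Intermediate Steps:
u(n, O) = -O/3 + 18*O*n (u(n, O) = -((-54*n)*O + O)/3 = -(-54*O*n + O)/3 = -(O - 54*O*n)/3 = -O/3 + 18*O*n)
-437 - u(-25, -58) = -437 - (-58)*(-1 + 54*(-25))/3 = -437 - (-58)*(-1 - 1350)/3 = -437 - (-58)*(-1351)/3 = -437 - 1*78358/3 = -437 - 78358/3 = -79669/3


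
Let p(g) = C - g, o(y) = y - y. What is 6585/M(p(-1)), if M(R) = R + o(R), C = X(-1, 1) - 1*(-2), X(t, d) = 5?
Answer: 6585/8 ≈ 823.13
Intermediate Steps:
C = 7 (C = 5 - 1*(-2) = 5 + 2 = 7)
o(y) = 0
p(g) = 7 - g
M(R) = R (M(R) = R + 0 = R)
6585/M(p(-1)) = 6585/(7 - 1*(-1)) = 6585/(7 + 1) = 6585/8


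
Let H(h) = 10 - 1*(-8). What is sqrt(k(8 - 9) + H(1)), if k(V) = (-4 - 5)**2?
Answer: 3*sqrt(11) ≈ 9.9499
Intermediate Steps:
H(h) = 18 (H(h) = 10 + 8 = 18)
k(V) = 81 (k(V) = (-9)**2 = 81)
sqrt(k(8 - 9) + H(1)) = sqrt(81 + 18) = sqrt(99) = 3*sqrt(11)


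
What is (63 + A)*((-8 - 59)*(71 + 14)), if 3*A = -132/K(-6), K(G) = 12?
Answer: -1013710/3 ≈ -3.3790e+5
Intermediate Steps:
A = -11/3 (A = (-132/12)/3 = (-132*1/12)/3 = (⅓)*(-11) = -11/3 ≈ -3.6667)
(63 + A)*((-8 - 59)*(71 + 14)) = (63 - 11/3)*((-8 - 59)*(71 + 14)) = 178*(-67*85)/3 = (178/3)*(-5695) = -1013710/3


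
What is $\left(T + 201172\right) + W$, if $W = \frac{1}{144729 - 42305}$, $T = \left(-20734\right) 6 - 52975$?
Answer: $\frac{2436974233}{102424} \approx 23793.0$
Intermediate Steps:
$T = -177379$ ($T = -124404 - 52975 = -177379$)
$W = \frac{1}{102424} \approx 9.7633 \cdot 10^{-6}$
$\left(T + 201172\right) + W = \left(-177379 + 201172\right) + \frac{1}{102424} = 23793 + \frac{1}{102424} = \frac{2436974233}{102424}$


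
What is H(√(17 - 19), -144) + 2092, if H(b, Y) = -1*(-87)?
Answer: 2179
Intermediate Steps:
H(b, Y) = 87
H(√(17 - 19), -144) + 2092 = 87 + 2092 = 2179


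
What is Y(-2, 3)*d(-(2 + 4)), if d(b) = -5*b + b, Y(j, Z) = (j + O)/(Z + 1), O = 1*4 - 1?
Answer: 6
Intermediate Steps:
O = 3 (O = 4 - 1 = 3)
Y(j, Z) = (3 + j)/(1 + Z) (Y(j, Z) = (j + 3)/(Z + 1) = (3 + j)/(1 + Z))
d(b) = -4*b
Y(-2, 3)*d(-(2 + 4)) = ((3 - 2)/(1 + 3))*(-(-4)*(2 + 4)) = (1/4)*(-(-4)*6) = ((1/4)*1)*(-4*(-6)) = (1/4)*24 = 6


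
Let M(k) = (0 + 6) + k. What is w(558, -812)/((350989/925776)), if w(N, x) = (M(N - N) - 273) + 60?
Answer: -191635632/350989 ≈ -545.99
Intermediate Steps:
M(k) = 6 + k
w(N, x) = -207 (w(N, x) = ((6 + (N - N)) - 273) + 60 = ((6 + 0) - 273) + 60 = (6 - 273) + 60 = -267 + 60 = -207)
w(558, -812)/((350989/925776)) = -207/(350989/925776) = -207/(350989*(1/925776)) = -207/350989/925776 = -207*925776/350989 = -191635632/350989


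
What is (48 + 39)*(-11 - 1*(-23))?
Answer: 1044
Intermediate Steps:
(48 + 39)*(-11 - 1*(-23)) = 87*(-11 + 23) = 87*12 = 1044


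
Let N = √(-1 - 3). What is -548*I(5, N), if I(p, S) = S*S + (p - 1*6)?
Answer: 2740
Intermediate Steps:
N = 2*I (N = √(-4) = 2*I ≈ 2.0*I)
I(p, S) = -6 + p + S² (I(p, S) = S² + (p - 6) = S² + (-6 + p) = -6 + p + S²)
-548*I(5, N) = -548*(-6 + 5 + (2*I)²) = -548*(-6 + 5 - 4) = -548*(-5) = 2740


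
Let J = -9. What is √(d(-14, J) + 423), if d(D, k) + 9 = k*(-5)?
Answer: 3*√51 ≈ 21.424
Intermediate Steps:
d(D, k) = -9 - 5*k (d(D, k) = -9 + k*(-5) = -9 - 5*k)
√(d(-14, J) + 423) = √((-9 - 5*(-9)) + 423) = √((-9 + 45) + 423) = √(36 + 423) = √459 = 3*√51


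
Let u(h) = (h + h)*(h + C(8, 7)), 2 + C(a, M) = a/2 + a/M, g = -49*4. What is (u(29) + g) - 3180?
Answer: -10582/7 ≈ -1511.7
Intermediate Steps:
g = -196
C(a, M) = -2 + a/2 + a/M (C(a, M) = -2 + (a/2 + a/M) = -2 + a/2 + a/M)
u(h) = 2*h*(22/7 + h) (u(h) = (h + h)*(h + (-2 + (½)*8 + 8/7)) = (2*h)*(h + (-2 + 4 + 8*(⅐))) = (2*h)*(h + (-2 + 4 + 8/7)) = (2*h)*(h + 22/7) = (2*h)*(22/7 + h) = 2*h*(22/7 + h))
(u(29) + g) - 3180 = ((2/7)*29*(22 + 7*29) - 196) - 3180 = ((2/7)*29*(22 + 203) - 196) - 3180 = ((2/7)*29*225 - 196) - 3180 = (13050/7 - 196) - 3180 = 11678/7 - 3180 = -10582/7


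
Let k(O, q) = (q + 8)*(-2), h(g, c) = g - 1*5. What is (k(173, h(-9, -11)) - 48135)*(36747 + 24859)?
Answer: -2964665538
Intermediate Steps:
h(g, c) = -5 + g (h(g, c) = g - 5 = -5 + g)
k(O, q) = -16 - 2*q (k(O, q) = (8 + q)*(-2) = -16 - 2*q)
(k(173, h(-9, -11)) - 48135)*(36747 + 24859) = ((-16 - 2*(-5 - 9)) - 48135)*(36747 + 24859) = ((-16 - 2*(-14)) - 48135)*61606 = ((-16 + 28) - 48135)*61606 = (12 - 48135)*61606 = -48123*61606 = -2964665538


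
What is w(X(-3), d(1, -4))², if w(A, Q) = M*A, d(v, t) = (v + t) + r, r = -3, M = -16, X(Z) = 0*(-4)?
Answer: 0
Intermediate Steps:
X(Z) = 0
d(v, t) = -3 + t + v (d(v, t) = (v + t) - 3 = (t + v) - 3 = -3 + t + v)
w(A, Q) = -16*A
w(X(-3), d(1, -4))² = (-16*0)² = 0² = 0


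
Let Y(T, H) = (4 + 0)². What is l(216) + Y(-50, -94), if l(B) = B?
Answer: 232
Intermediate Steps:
Y(T, H) = 16 (Y(T, H) = 4² = 16)
l(216) + Y(-50, -94) = 216 + 16 = 232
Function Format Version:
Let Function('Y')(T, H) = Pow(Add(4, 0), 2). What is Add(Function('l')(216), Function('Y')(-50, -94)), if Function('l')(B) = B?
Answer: 232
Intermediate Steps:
Function('Y')(T, H) = 16 (Function('Y')(T, H) = Pow(4, 2) = 16)
Add(Function('l')(216), Function('Y')(-50, -94)) = Add(216, 16) = 232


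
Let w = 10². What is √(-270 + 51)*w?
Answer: 100*I*√219 ≈ 1479.9*I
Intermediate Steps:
w = 100
√(-270 + 51)*w = √(-270 + 51)*100 = √(-219)*100 = (I*√219)*100 = 100*I*√219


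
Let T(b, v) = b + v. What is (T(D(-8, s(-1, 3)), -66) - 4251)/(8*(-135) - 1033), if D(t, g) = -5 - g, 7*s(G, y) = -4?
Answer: 30250/14791 ≈ 2.0452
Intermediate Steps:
s(G, y) = -4/7 (s(G, y) = (⅐)*(-4) = -4/7)
(T(D(-8, s(-1, 3)), -66) - 4251)/(8*(-135) - 1033) = (((-5 - 1*(-4/7)) - 66) - 4251)/(8*(-135) - 1033) = (((-5 + 4/7) - 66) - 4251)/(-1080 - 1033) = ((-31/7 - 66) - 4251)/(-2113) = (-493/7 - 4251)*(-1/2113) = -30250/7*(-1/2113) = 30250/14791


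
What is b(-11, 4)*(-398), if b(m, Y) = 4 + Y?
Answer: -3184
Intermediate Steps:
b(-11, 4)*(-398) = (4 + 4)*(-398) = 8*(-398) = -3184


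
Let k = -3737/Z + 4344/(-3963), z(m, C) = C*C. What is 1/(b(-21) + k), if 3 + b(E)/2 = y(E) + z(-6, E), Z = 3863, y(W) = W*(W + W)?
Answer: 5103023/13461450519 ≈ 0.00037908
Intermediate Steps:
z(m, C) = C²
y(W) = 2*W² (y(W) = W*(2*W) = 2*W²)
b(E) = -6 + 6*E² (b(E) = -6 + 2*(2*E² + E²) = -6 + 2*(3*E²) = -6 + 6*E²)
k = -10530201/5103023 (k = -3737/3863 + 4344/(-3963) = -3737*1/3863 + 4344*(-1/3963) = -3737/3863 - 1448/1321 = -10530201/5103023 ≈ -2.0635)
1/(b(-21) + k) = 1/((-6 + 6*(-21)²) - 10530201/5103023) = 1/((-6 + 6*441) - 10530201/5103023) = 1/((-6 + 2646) - 10530201/5103023) = 1/(2640 - 10530201/5103023) = 1/(13461450519/5103023) = 5103023/13461450519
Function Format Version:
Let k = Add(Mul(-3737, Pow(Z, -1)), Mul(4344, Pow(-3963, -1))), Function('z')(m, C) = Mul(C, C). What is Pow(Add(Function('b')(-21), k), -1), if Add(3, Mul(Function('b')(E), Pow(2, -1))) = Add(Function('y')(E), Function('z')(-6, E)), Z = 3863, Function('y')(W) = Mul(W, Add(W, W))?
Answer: Rational(5103023, 13461450519) ≈ 0.00037908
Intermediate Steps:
Function('z')(m, C) = Pow(C, 2)
Function('y')(W) = Mul(2, Pow(W, 2)) (Function('y')(W) = Mul(W, Mul(2, W)) = Mul(2, Pow(W, 2)))
Function('b')(E) = Add(-6, Mul(6, Pow(E, 2))) (Function('b')(E) = Add(-6, Mul(2, Add(Mul(2, Pow(E, 2)), Pow(E, 2)))) = Add(-6, Mul(2, Mul(3, Pow(E, 2)))) = Add(-6, Mul(6, Pow(E, 2))))
k = Rational(-10530201, 5103023) (k = Add(Mul(-3737, Pow(3863, -1)), Mul(4344, Pow(-3963, -1))) = Add(Mul(-3737, Rational(1, 3863)), Mul(4344, Rational(-1, 3963))) = Add(Rational(-3737, 3863), Rational(-1448, 1321)) = Rational(-10530201, 5103023) ≈ -2.0635)
Pow(Add(Function('b')(-21), k), -1) = Pow(Add(Add(-6, Mul(6, Pow(-21, 2))), Rational(-10530201, 5103023)), -1) = Pow(Add(Add(-6, Mul(6, 441)), Rational(-10530201, 5103023)), -1) = Pow(Add(Add(-6, 2646), Rational(-10530201, 5103023)), -1) = Pow(Add(2640, Rational(-10530201, 5103023)), -1) = Pow(Rational(13461450519, 5103023), -1) = Rational(5103023, 13461450519)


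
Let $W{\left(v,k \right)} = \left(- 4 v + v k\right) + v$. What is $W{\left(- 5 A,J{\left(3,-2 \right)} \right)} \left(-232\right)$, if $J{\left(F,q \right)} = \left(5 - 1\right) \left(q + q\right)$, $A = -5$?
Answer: $110200$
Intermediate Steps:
$J{\left(F,q \right)} = 8 q$ ($J{\left(F,q \right)} = 4 \cdot 2 q = 8 q$)
$W{\left(v,k \right)} = - 3 v + k v$ ($W{\left(v,k \right)} = \left(- 4 v + k v\right) + v = - 3 v + k v$)
$W{\left(- 5 A,J{\left(3,-2 \right)} \right)} \left(-232\right) = \left(-5\right) \left(-5\right) \left(-3 + 8 \left(-2\right)\right) \left(-232\right) = 25 \left(-3 - 16\right) \left(-232\right) = 25 \left(-19\right) \left(-232\right) = \left(-475\right) \left(-232\right) = 110200$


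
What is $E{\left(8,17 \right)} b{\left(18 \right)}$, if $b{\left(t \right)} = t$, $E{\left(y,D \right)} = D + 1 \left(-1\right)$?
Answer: $288$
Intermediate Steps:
$E{\left(y,D \right)} = -1 + D$ ($E{\left(y,D \right)} = D - 1 = -1 + D$)
$E{\left(8,17 \right)} b{\left(18 \right)} = \left(-1 + 17\right) 18 = 16 \cdot 18 = 288$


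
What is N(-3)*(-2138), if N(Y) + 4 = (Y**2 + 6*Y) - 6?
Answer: 40622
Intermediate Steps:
N(Y) = -10 + Y**2 + 6*Y (N(Y) = -4 + ((Y**2 + 6*Y) - 6) = -4 + (-6 + Y**2 + 6*Y) = -10 + Y**2 + 6*Y)
N(-3)*(-2138) = (-10 + (-3)**2 + 6*(-3))*(-2138) = (-10 + 9 - 18)*(-2138) = -19*(-2138) = 40622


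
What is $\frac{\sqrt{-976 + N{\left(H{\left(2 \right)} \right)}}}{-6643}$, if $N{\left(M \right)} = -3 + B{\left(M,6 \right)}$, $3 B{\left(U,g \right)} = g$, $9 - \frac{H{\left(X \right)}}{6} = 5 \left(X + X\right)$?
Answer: $- \frac{i \sqrt{977}}{6643} \approx - 0.0047053 i$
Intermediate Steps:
$H{\left(X \right)} = 54 - 60 X$ ($H{\left(X \right)} = 54 - 6 \cdot 5 \left(X + X\right) = 54 - 6 \cdot 5 \cdot 2 X = 54 - 6 \cdot 10 X = 54 - 60 X$)
$B{\left(U,g \right)} = \frac{g}{3}$
$N{\left(M \right)} = -1$ ($N{\left(M \right)} = -3 + \frac{1}{3} \cdot 6 = -3 + 2 = -1$)
$\frac{\sqrt{-976 + N{\left(H{\left(2 \right)} \right)}}}{-6643} = \frac{\sqrt{-976 - 1}}{-6643} = \sqrt{-977} \left(- \frac{1}{6643}\right) = i \sqrt{977} \left(- \frac{1}{6643}\right) = - \frac{i \sqrt{977}}{6643}$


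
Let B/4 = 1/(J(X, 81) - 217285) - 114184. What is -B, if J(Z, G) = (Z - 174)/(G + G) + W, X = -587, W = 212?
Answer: 16061846280680/35166587 ≈ 4.5674e+5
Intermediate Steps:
J(Z, G) = 212 + (-174 + Z)/(2*G) (J(Z, G) = (Z - 174)/(G + G) + 212 = (-174 + Z)/((2*G)) + 212 = (-174 + Z)*(1/(2*G)) + 212 = (-174 + Z)/(2*G) + 212 = 212 + (-174 + Z)/(2*G))
B = -16061846280680/35166587 (B = 4*(1/((½)*(-174 - 587 + 424*81)/81 - 217285) - 114184) = 4*(1/((½)*(1/81)*(-174 - 587 + 34344) - 217285) - 114184) = 4*(1/((½)*(1/81)*33583 - 217285) - 114184) = 4*(1/(33583/162 - 217285) - 114184) = 4*(1/(-35166587/162) - 114184) = 4*(-162/35166587 - 114184) = 4*(-4015461570170/35166587) = -16061846280680/35166587 ≈ -4.5674e+5)
-B = -1*(-16061846280680/35166587) = 16061846280680/35166587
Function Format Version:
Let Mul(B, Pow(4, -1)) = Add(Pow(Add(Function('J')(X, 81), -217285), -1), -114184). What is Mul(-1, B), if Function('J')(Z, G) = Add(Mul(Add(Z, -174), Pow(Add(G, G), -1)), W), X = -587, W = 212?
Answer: Rational(16061846280680, 35166587) ≈ 4.5674e+5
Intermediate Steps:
Function('J')(Z, G) = Add(212, Mul(Rational(1, 2), Pow(G, -1), Add(-174, Z))) (Function('J')(Z, G) = Add(Mul(Add(Z, -174), Pow(Add(G, G), -1)), 212) = Add(Mul(Add(-174, Z), Pow(Mul(2, G), -1)), 212) = Add(Mul(Add(-174, Z), Mul(Rational(1, 2), Pow(G, -1))), 212) = Add(Mul(Rational(1, 2), Pow(G, -1), Add(-174, Z)), 212) = Add(212, Mul(Rational(1, 2), Pow(G, -1), Add(-174, Z))))
B = Rational(-16061846280680, 35166587) (B = Mul(4, Add(Pow(Add(Mul(Rational(1, 2), Pow(81, -1), Add(-174, -587, Mul(424, 81))), -217285), -1), -114184)) = Mul(4, Add(Pow(Add(Mul(Rational(1, 2), Rational(1, 81), Add(-174, -587, 34344)), -217285), -1), -114184)) = Mul(4, Add(Pow(Add(Mul(Rational(1, 2), Rational(1, 81), 33583), -217285), -1), -114184)) = Mul(4, Add(Pow(Add(Rational(33583, 162), -217285), -1), -114184)) = Mul(4, Add(Pow(Rational(-35166587, 162), -1), -114184)) = Mul(4, Add(Rational(-162, 35166587), -114184)) = Mul(4, Rational(-4015461570170, 35166587)) = Rational(-16061846280680, 35166587) ≈ -4.5674e+5)
Mul(-1, B) = Mul(-1, Rational(-16061846280680, 35166587)) = Rational(16061846280680, 35166587)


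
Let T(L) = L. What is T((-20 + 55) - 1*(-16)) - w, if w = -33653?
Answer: 33704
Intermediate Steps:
T((-20 + 55) - 1*(-16)) - w = ((-20 + 55) - 1*(-16)) - 1*(-33653) = (35 + 16) + 33653 = 51 + 33653 = 33704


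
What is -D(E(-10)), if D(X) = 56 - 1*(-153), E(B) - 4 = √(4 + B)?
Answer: -209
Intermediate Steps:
E(B) = 4 + √(4 + B)
D(X) = 209 (D(X) = 56 + 153 = 209)
-D(E(-10)) = -1*209 = -209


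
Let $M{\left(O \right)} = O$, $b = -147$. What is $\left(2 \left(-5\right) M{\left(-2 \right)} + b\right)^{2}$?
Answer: $16129$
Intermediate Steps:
$\left(2 \left(-5\right) M{\left(-2 \right)} + b\right)^{2} = \left(2 \left(-5\right) \left(-2\right) - 147\right)^{2} = \left(\left(-10\right) \left(-2\right) - 147\right)^{2} = \left(20 - 147\right)^{2} = \left(-127\right)^{2} = 16129$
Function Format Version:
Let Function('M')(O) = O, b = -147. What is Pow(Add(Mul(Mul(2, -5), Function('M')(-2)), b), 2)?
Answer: 16129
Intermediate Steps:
Pow(Add(Mul(Mul(2, -5), Function('M')(-2)), b), 2) = Pow(Add(Mul(Mul(2, -5), -2), -147), 2) = Pow(Add(Mul(-10, -2), -147), 2) = Pow(Add(20, -147), 2) = Pow(-127, 2) = 16129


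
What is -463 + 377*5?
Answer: 1422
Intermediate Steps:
-463 + 377*5 = -463 + 1885 = 1422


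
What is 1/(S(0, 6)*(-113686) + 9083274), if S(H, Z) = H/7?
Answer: 1/9083274 ≈ 1.1009e-7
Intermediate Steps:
S(H, Z) = H/7 (S(H, Z) = H*(⅐) = H/7)
1/(S(0, 6)*(-113686) + 9083274) = 1/(((⅐)*0)*(-113686) + 9083274) = 1/(0*(-113686) + 9083274) = 1/(0 + 9083274) = 1/9083274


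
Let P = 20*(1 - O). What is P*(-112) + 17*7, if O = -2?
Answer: -6601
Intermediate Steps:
P = 60 (P = 20*(1 - 1*(-2)) = 20*(1 + 2) = 20*3 = 60)
P*(-112) + 17*7 = 60*(-112) + 17*7 = -6720 + 119 = -6601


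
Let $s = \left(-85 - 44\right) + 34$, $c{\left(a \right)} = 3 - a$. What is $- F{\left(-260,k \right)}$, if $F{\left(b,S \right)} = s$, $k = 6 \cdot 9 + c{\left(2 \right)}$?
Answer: $95$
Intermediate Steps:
$s = -95$ ($s = -129 + 34 = -95$)
$k = 55$ ($k = 6 \cdot 9 + \left(3 - 2\right) = 54 + \left(3 - 2\right) = 54 + 1 = 55$)
$F{\left(b,S \right)} = -95$
$- F{\left(-260,k \right)} = \left(-1\right) \left(-95\right) = 95$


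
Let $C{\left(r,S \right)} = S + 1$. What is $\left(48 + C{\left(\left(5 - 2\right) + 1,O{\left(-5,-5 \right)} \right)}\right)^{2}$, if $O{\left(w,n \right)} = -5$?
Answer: $1936$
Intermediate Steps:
$C{\left(r,S \right)} = 1 + S$
$\left(48 + C{\left(\left(5 - 2\right) + 1,O{\left(-5,-5 \right)} \right)}\right)^{2} = \left(48 + \left(1 - 5\right)\right)^{2} = \left(48 - 4\right)^{2} = 44^{2} = 1936$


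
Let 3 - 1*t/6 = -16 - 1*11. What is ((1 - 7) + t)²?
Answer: 30276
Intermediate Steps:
t = 180 (t = 18 - 6*(-16 - 1*11) = 18 - 6*(-16 - 11) = 18 - 6*(-27) = 18 + 162 = 180)
((1 - 7) + t)² = ((1 - 7) + 180)² = (-6 + 180)² = 174² = 30276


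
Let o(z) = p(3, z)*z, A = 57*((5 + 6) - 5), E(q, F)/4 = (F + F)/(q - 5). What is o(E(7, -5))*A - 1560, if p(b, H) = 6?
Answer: -42600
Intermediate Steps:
E(q, F) = 8*F/(-5 + q) (E(q, F) = 4*((F + F)/(q - 5)) = 4*((2*F)/(-5 + q)) = 4*(2*F/(-5 + q)) = 8*F/(-5 + q))
A = 342 (A = 57*(11 - 5) = 57*6 = 342)
o(z) = 6*z
o(E(7, -5))*A - 1560 = (6*(8*(-5)/(-5 + 7)))*342 - 1560 = (6*(8*(-5)/2))*342 - 1560 = (6*(8*(-5)*(1/2)))*342 - 1560 = (6*(-20))*342 - 1560 = -120*342 - 1560 = -41040 - 1560 = -42600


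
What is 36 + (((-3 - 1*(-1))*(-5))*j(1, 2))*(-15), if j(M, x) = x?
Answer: -264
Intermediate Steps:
36 + (((-3 - 1*(-1))*(-5))*j(1, 2))*(-15) = 36 + (((-3 - 1*(-1))*(-5))*2)*(-15) = 36 + (((-3 + 1)*(-5))*2)*(-15) = 36 + (-2*(-5)*2)*(-15) = 36 + (10*2)*(-15) = 36 + 20*(-15) = 36 - 300 = -264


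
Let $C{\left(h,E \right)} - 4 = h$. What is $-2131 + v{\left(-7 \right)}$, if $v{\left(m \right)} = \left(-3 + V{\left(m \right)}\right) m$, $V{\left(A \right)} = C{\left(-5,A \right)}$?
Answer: $-2103$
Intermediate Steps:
$C{\left(h,E \right)} = 4 + h$
$V{\left(A \right)} = -1$ ($V{\left(A \right)} = 4 - 5 = -1$)
$v{\left(m \right)} = - 4 m$ ($v{\left(m \right)} = \left(-3 - 1\right) m = - 4 m$)
$-2131 + v{\left(-7 \right)} = -2131 - -28 = -2131 + 28 = -2103$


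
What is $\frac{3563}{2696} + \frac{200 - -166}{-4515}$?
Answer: $\frac{5033403}{4057480} \approx 1.2405$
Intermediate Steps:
$\frac{3563}{2696} + \frac{200 - -166}{-4515} = 3563 \cdot \frac{1}{2696} + \left(200 + 166\right) \left(- \frac{1}{4515}\right) = \frac{3563}{2696} + 366 \left(- \frac{1}{4515}\right) = \frac{3563}{2696} - \frac{122}{1505} = \frac{5033403}{4057480}$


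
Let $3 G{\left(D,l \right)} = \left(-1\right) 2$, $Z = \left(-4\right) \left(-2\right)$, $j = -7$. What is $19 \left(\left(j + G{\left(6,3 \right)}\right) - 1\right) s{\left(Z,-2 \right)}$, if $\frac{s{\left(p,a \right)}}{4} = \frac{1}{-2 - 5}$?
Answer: $\frac{1976}{21} \approx 94.095$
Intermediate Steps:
$Z = 8$
$s{\left(p,a \right)} = - \frac{4}{7}$ ($s{\left(p,a \right)} = \frac{4}{-2 - 5} = \frac{4}{-7} = 4 \left(- \frac{1}{7}\right) = - \frac{4}{7}$)
$G{\left(D,l \right)} = - \frac{2}{3}$ ($G{\left(D,l \right)} = \frac{\left(-1\right) 2}{3} = \frac{1}{3} \left(-2\right) = - \frac{2}{3}$)
$19 \left(\left(j + G{\left(6,3 \right)}\right) - 1\right) s{\left(Z,-2 \right)} = 19 \left(\left(-7 - \frac{2}{3}\right) - 1\right) \left(- \frac{4}{7}\right) = 19 \left(- \frac{23}{3} + \left(-6 + 5\right)\right) \left(- \frac{4}{7}\right) = 19 \left(- \frac{23}{3} - 1\right) \left(- \frac{4}{7}\right) = 19 \left(- \frac{26}{3}\right) \left(- \frac{4}{7}\right) = \left(- \frac{494}{3}\right) \left(- \frac{4}{7}\right) = \frac{1976}{21}$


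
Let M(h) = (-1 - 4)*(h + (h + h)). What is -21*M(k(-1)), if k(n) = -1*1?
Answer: -315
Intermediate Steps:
k(n) = -1
M(h) = -15*h (M(h) = -5*(h + 2*h) = -15*h)
-21*M(k(-1)) = -(-315)*(-1) = -21*15 = -315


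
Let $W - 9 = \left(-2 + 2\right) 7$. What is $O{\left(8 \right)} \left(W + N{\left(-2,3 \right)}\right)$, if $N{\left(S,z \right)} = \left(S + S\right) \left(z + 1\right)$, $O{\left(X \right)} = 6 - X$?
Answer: $14$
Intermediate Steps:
$N{\left(S,z \right)} = 2 S \left(1 + z\right)$
$W = 9$ ($W = 9 + \left(-2 + 2\right) 7 = 9 + 0 \cdot 7 = 9 + 0 = 9$)
$O{\left(8 \right)} \left(W + N{\left(-2,3 \right)}\right) = \left(6 - 8\right) \left(9 + 2 \left(-2\right) \left(1 + 3\right)\right) = \left(6 - 8\right) \left(9 + 2 \left(-2\right) 4\right) = - 2 \left(9 - 16\right) = \left(-2\right) \left(-7\right) = 14$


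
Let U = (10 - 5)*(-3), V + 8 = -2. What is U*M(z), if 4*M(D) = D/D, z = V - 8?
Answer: -15/4 ≈ -3.7500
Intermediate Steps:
V = -10 (V = -8 - 2 = -10)
z = -18 (z = -10 - 8 = -18)
U = -15 (U = 5*(-3) = -15)
M(D) = 1/4 (M(D) = (D/D)/4 = (1/4)*1 = 1/4)
U*M(z) = -15*1/4 = -15/4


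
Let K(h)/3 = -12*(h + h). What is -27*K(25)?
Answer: 48600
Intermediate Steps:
K(h) = -72*h (K(h) = 3*(-12*(h + h)) = 3*(-24*h) = -72*h)
-27*K(25) = -(-1944)*25 = -27*(-1800) = 48600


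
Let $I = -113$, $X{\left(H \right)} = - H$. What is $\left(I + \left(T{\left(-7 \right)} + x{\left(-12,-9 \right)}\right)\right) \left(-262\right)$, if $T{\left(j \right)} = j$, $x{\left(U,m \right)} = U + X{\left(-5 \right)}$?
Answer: $33274$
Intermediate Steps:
$x{\left(U,m \right)} = 5 + U$ ($x{\left(U,m \right)} = U - -5 = U + 5 = 5 + U$)
$\left(I + \left(T{\left(-7 \right)} + x{\left(-12,-9 \right)}\right)\right) \left(-262\right) = \left(-113 + \left(-7 + \left(5 - 12\right)\right)\right) \left(-262\right) = \left(-113 - 14\right) \left(-262\right) = \left(-127\right) \left(-262\right) = 33274$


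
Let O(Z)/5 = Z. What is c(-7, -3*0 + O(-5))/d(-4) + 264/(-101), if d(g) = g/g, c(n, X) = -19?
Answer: -2183/101 ≈ -21.614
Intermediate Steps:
O(Z) = 5*Z
d(g) = 1
c(-7, -3*0 + O(-5))/d(-4) + 264/(-101) = -19/1 + 264/(-101) = -19*1 + 264*(-1/101) = -19 - 264/101 = -2183/101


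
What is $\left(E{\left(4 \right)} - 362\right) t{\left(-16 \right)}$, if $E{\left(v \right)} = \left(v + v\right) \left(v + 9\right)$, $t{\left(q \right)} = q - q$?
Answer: $0$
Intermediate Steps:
$t{\left(q \right)} = 0$
$E{\left(v \right)} = 2 v \left(9 + v\right)$
$\left(E{\left(4 \right)} - 362\right) t{\left(-16 \right)} = \left(2 \cdot 4 \left(9 + 4\right) - 362\right) 0 = \left(2 \cdot 4 \cdot 13 - 362\right) 0 = \left(104 - 362\right) 0 = \left(-258\right) 0 = 0$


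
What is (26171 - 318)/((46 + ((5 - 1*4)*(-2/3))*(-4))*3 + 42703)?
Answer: 25853/42849 ≈ 0.60335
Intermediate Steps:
(26171 - 318)/((46 + ((5 - 1*4)*(-2/3))*(-4))*3 + 42703) = 25853/((46 + ((5 - 4)*(-2*⅓))*(-4))*3 + 42703) = 25853/((46 + (1*(-⅔))*(-4))*3 + 42703) = 25853/((46 - ⅔*(-4))*3 + 42703) = 25853/((46 + 8/3)*3 + 42703) = 25853/((146/3)*3 + 42703) = 25853/(146 + 42703) = 25853/42849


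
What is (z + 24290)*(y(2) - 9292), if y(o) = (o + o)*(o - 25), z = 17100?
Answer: -388403760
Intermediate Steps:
y(o) = 2*o*(-25 + o) (y(o) = (2*o)*(-25 + o) = 2*o*(-25 + o))
(z + 24290)*(y(2) - 9292) = (17100 + 24290)*(2*2*(-25 + 2) - 9292) = 41390*(2*2*(-23) - 9292) = 41390*(-92 - 9292) = 41390*(-9384) = -388403760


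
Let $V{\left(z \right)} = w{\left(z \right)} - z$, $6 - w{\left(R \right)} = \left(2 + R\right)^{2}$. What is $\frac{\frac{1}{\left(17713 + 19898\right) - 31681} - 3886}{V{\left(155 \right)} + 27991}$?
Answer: $- \frac{23043979}{18934490} \approx -1.217$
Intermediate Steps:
$w{\left(R \right)} = 6 - \left(2 + R\right)^{2}$
$V{\left(z \right)} = 6 - z - \left(2 + z\right)^{2}$ ($V{\left(z \right)} = \left(6 - \left(2 + z\right)^{2}\right) - z = 6 - z - \left(2 + z\right)^{2}$)
$\frac{\frac{1}{\left(17713 + 19898\right) - 31681} - 3886}{V{\left(155 \right)} + 27991} = \frac{\frac{1}{\left(17713 + 19898\right) - 31681} - 3886}{\left(6 - 155 - \left(2 + 155\right)^{2}\right) + 27991} = \frac{\frac{1}{37611 - 31681} - 3886}{\left(6 - 155 - 157^{2}\right) + 27991} = \frac{\frac{1}{5930} - 3886}{\left(6 - 155 - 24649\right) + 27991} = - \frac{23043979}{5930 \left(-24798 + 27991\right)} = - \frac{23043979}{5930 \cdot 3193} = \left(- \frac{23043979}{5930}\right) \frac{1}{3193} = - \frac{23043979}{18934490}$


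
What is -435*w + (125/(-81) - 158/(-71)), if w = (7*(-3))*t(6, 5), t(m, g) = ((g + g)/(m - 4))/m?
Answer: 87566821/11502 ≈ 7613.2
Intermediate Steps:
t(m, g) = 2*g/(m*(-4 + m)) (t(m, g) = ((2*g)/(-4 + m))/m = (2*g/(-4 + m))/m = 2*g/(m*(-4 + m)))
w = -35/2 (w = (7*(-3))*(2*5/(6*(-4 + 6))) = -42*5/(6*2) = -21*⅚ = -35/2 ≈ -17.500)
-435*w + (125/(-81) - 158/(-71)) = -435*(-35/2) + (125/(-81) - 158/(-71)) = 15225/2 + (125*(-1/81) - 158*(-1/71)) = 15225/2 + (-125/81 + 158/71) = 15225/2 + 3923/5751 = 87566821/11502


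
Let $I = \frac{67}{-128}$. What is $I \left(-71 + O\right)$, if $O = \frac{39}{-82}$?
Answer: $\frac{392687}{10496} \approx 37.413$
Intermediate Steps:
$I = - \frac{67}{128}$ ($I = 67 \left(- \frac{1}{128}\right) = - \frac{67}{128} \approx -0.52344$)
$O = - \frac{39}{82}$ ($O = 39 \left(- \frac{1}{82}\right) = - \frac{39}{82} \approx -0.47561$)
$I \left(-71 + O\right) = - \frac{67 \left(-71 - \frac{39}{82}\right)}{128} = \left(- \frac{67}{128}\right) \left(- \frac{5861}{82}\right) = \frac{392687}{10496}$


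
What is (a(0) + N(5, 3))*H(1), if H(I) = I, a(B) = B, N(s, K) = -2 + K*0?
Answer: -2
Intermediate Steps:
N(s, K) = -2 (N(s, K) = -2 + 0 = -2)
(a(0) + N(5, 3))*H(1) = (0 - 2)*1 = -2*1 = -2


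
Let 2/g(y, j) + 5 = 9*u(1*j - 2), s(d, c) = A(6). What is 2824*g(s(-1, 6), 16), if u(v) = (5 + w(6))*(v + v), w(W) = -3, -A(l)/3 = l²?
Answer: 5648/499 ≈ 11.319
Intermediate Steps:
A(l) = -3*l²
s(d, c) = -108 (s(d, c) = -3*6² = -3*36 = -108)
u(v) = 4*v (u(v) = (5 - 3)*(v + v) = 2*(2*v) = 4*v)
g(y, j) = 2/(-77 + 36*j) (g(y, j) = 2/(-5 + 9*(4*(1*j - 2))) = 2/(-5 + 9*(4*(j - 2))) = 2/(-5 + 9*(4*(-2 + j))) = 2/(-5 + 9*(-8 + 4*j)) = 2/(-5 + (-72 + 36*j)) = 2/(-77 + 36*j))
2824*g(s(-1, 6), 16) = 2824*(2/(-77 + 36*16)) = 2824*(2/(-77 + 576)) = 2824*(2/499) = 5648/499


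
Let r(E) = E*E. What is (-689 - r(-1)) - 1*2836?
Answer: -3526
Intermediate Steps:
r(E) = E²
(-689 - r(-1)) - 1*2836 = (-689 - 1*(-1)²) - 1*2836 = (-689 - 1*1) - 2836 = (-689 - 1) - 2836 = -690 - 2836 = -3526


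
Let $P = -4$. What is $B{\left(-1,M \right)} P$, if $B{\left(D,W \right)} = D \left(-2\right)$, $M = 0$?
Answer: $-8$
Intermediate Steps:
$B{\left(D,W \right)} = - 2 D$
$B{\left(-1,M \right)} P = \left(-2\right) \left(-1\right) \left(-4\right) = 2 \left(-4\right) = -8$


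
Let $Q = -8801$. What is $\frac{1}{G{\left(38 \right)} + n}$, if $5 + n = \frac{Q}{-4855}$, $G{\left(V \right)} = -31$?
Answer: $- \frac{4855}{165979} \approx -0.029251$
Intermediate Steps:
$n = - \frac{15474}{4855}$ ($n = -5 - \frac{8801}{-4855} = -5 - - \frac{8801}{4855} = -5 + \frac{8801}{4855} = - \frac{15474}{4855} \approx -3.1872$)
$\frac{1}{G{\left(38 \right)} + n} = \frac{1}{-31 - \frac{15474}{4855}} = \frac{1}{- \frac{165979}{4855}} = - \frac{4855}{165979}$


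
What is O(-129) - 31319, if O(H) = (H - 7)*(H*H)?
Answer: -2294495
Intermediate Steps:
O(H) = H²*(-7 + H) (O(H) = (-7 + H)*H² = H²*(-7 + H))
O(-129) - 31319 = (-129)²*(-7 - 129) - 31319 = 16641*(-136) - 31319 = -2263176 - 31319 = -2294495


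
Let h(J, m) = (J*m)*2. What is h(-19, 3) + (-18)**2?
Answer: 210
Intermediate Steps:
h(J, m) = 2*J*m
h(-19, 3) + (-18)**2 = 2*(-19)*3 + (-18)**2 = -114 + 324 = 210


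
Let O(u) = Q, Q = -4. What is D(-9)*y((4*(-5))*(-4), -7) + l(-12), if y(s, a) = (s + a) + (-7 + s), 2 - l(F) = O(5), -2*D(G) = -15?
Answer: 1101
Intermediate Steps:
D(G) = 15/2 (D(G) = -½*(-15) = 15/2)
O(u) = -4
l(F) = 6 (l(F) = 2 - 1*(-4) = 2 + 4 = 6)
y(s, a) = -7 + a + 2*s (y(s, a) = (a + s) + (-7 + s) = -7 + a + 2*s)
D(-9)*y((4*(-5))*(-4), -7) + l(-12) = 15*(-7 - 7 + 2*((4*(-5))*(-4)))/2 + 6 = 15*(-7 - 7 + 2*(-20*(-4)))/2 + 6 = 15*(-7 - 7 + 2*80)/2 + 6 = 15*(-7 - 7 + 160)/2 + 6 = (15/2)*146 + 6 = 1095 + 6 = 1101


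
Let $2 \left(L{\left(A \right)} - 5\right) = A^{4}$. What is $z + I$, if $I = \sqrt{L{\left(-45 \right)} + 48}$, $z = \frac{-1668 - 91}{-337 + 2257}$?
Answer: $- \frac{1759}{1920} + \frac{\sqrt{8201462}}{2} \approx 1431.0$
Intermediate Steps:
$L{\left(A \right)} = 5 + \frac{A^{4}}{2}$
$z = - \frac{1759}{1920} \approx -0.91615$
$I = \frac{\sqrt{8201462}}{2}$ ($I = \sqrt{\left(5 + \frac{\left(-45\right)^{4}}{2}\right) + 48} = \sqrt{\left(5 + \frac{1}{2} \cdot 4100625\right) + 48} = \sqrt{\left(5 + \frac{4100625}{2}\right) + 48} = \sqrt{\frac{4100635}{2} + 48} = \sqrt{\frac{4100731}{2}} = \frac{\sqrt{8201462}}{2} \approx 1431.9$)
$z + I = - \frac{1759}{1920} + \frac{\sqrt{8201462}}{2}$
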